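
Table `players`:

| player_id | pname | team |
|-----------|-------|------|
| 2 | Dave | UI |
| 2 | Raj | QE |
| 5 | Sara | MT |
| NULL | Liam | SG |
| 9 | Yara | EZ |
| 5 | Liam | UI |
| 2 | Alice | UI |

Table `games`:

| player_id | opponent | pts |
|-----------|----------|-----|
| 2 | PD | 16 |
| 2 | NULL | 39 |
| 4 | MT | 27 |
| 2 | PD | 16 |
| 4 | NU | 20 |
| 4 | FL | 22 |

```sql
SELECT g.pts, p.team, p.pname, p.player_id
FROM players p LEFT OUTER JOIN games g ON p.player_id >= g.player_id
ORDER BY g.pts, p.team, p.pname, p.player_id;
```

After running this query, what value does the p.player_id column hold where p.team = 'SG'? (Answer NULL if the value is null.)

NULL

LEFT JOIN keeps every row from `players`; unmatched rows get NULL for `games`'s columns.
Matching on p.player_id >= g.player_id. A NULL in a compared column never satisfies the condition.
Matched pairs: 27; unmatched p rows kept: 1.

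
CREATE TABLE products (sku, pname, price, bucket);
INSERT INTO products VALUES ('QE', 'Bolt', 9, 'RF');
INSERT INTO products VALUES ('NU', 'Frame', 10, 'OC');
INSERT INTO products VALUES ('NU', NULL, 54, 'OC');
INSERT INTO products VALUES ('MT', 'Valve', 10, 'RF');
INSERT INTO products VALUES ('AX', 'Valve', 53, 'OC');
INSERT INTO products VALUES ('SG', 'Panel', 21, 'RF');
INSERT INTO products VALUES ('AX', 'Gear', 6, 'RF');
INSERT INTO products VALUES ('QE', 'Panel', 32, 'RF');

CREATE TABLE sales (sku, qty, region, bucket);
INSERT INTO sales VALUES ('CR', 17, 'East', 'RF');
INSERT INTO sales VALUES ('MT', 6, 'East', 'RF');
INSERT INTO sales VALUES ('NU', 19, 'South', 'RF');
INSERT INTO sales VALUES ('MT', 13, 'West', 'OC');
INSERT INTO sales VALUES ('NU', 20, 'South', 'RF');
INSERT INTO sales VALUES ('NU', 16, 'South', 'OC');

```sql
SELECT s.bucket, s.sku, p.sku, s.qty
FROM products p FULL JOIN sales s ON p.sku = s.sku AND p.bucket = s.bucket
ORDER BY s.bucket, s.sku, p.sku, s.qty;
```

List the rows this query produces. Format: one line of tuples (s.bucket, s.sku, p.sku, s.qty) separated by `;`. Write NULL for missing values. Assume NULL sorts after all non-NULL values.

(OC, MT, NULL, 13); (OC, NU, NU, 16); (OC, NU, NU, 16); (RF, CR, NULL, 17); (RF, MT, MT, 6); (RF, NU, NULL, 19); (RF, NU, NULL, 20); (NULL, NULL, AX, NULL); (NULL, NULL, AX, NULL); (NULL, NULL, QE, NULL); (NULL, NULL, QE, NULL); (NULL, NULL, SG, NULL)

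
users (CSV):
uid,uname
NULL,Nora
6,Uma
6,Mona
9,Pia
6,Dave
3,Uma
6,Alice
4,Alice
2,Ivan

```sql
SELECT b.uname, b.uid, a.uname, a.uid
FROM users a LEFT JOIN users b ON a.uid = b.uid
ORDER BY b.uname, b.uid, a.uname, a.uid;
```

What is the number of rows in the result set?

LEFT JOIN keeps every row from `users a`; unmatched rows get NULL for `users b`'s columns.
Matching on a.uid = b.uid. A NULL in a compared column never satisfies the condition.
- uid=NULL: no b row matches, row kept with b columns NULL.
- uid=6: 4 matching b row(s), so 4 row(s) emitted.
- uid=6: 4 matching b row(s), so 4 row(s) emitted.
- uid=9: 1 matching b row(s), so 1 row(s) emitted.
- uid=6: 4 matching b row(s), so 4 row(s) emitted.
- uid=3: 1 matching b row(s), so 1 row(s) emitted.
- uid=6: 4 matching b row(s), so 4 row(s) emitted.
- uid=4: 1 matching b row(s), so 1 row(s) emitted.
- uid=2: 1 matching b row(s), so 1 row(s) emitted.
Total: 20 matched + 1 padded = 21 rows.

21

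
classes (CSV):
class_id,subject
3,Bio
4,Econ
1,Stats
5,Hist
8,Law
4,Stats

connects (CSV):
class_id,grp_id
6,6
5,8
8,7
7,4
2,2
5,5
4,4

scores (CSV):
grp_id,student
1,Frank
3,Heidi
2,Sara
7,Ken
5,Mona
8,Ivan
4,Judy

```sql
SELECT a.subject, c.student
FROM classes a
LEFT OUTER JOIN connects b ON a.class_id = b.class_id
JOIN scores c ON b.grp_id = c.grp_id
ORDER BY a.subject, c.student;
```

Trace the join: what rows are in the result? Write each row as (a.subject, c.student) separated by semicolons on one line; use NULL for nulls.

Evaluate left to right. First `classes a LEFT JOIN connects b` on class_id: 7 row(s).
Then INNER JOIN `scores c` on grp_id: keep only rows whose b.grp_id appears in c.

(Econ, Judy); (Hist, Ivan); (Hist, Mona); (Law, Ken); (Stats, Judy)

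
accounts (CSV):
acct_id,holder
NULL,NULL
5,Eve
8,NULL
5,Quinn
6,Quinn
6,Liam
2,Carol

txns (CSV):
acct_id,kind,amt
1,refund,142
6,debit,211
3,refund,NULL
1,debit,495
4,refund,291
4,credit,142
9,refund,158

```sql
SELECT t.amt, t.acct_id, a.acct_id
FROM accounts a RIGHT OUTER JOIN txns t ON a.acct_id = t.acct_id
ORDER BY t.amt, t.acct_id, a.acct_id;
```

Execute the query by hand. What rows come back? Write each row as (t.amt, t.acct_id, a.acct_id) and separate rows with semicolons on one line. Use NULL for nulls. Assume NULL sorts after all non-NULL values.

RIGHT JOIN keeps every row from `txns`; unmatched rows get NULL for `accounts`'s columns.
Matching on a.acct_id = t.acct_id. A NULL in a compared column never satisfies the condition.
Matched pairs: 2; unmatched t rows kept: 6.

(142, 1, NULL); (142, 4, NULL); (158, 9, NULL); (211, 6, 6); (211, 6, 6); (291, 4, NULL); (495, 1, NULL); (NULL, 3, NULL)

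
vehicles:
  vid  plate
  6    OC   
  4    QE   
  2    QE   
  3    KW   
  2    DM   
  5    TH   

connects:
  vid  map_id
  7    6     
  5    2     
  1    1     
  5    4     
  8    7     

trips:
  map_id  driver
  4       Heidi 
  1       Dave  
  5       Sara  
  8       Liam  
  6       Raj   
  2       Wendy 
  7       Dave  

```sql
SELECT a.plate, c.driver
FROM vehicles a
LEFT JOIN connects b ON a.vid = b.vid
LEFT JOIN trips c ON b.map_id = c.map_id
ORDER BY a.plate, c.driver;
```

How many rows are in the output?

7

Evaluate left to right. First `vehicles a LEFT JOIN connects b` on vid: 7 row(s).
Then LEFT JOIN `trips c` on map_id: each of those 7 rows is kept; rows whose b.map_id has no match in c get NULL for c's columns.
Result: 7 row(s).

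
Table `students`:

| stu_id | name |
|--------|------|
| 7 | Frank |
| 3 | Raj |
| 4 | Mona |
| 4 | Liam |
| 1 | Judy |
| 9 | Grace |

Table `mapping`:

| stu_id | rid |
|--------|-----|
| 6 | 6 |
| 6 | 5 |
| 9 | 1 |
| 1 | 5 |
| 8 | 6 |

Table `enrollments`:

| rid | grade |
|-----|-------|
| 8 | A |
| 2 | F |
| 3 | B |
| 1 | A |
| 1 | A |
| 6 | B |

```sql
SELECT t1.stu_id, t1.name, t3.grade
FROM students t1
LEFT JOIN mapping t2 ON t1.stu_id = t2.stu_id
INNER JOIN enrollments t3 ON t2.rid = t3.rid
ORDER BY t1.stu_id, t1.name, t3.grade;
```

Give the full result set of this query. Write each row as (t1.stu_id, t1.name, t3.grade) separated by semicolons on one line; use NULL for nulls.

Joins associate left-to-right: students LEFT JOIN mapping on stu_id gives 6 intermediate row(s).
Then INNER JOIN `enrollments t3` on rid: keep only rows whose t2.rid appears in t3.

(9, Grace, A); (9, Grace, A)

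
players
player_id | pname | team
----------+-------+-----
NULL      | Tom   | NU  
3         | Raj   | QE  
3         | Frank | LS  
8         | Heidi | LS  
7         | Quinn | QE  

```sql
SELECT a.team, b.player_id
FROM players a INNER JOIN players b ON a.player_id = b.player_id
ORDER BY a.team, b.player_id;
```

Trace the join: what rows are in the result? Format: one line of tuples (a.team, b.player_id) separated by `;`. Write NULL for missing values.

(LS, 3); (LS, 3); (LS, 8); (QE, 3); (QE, 3); (QE, 7)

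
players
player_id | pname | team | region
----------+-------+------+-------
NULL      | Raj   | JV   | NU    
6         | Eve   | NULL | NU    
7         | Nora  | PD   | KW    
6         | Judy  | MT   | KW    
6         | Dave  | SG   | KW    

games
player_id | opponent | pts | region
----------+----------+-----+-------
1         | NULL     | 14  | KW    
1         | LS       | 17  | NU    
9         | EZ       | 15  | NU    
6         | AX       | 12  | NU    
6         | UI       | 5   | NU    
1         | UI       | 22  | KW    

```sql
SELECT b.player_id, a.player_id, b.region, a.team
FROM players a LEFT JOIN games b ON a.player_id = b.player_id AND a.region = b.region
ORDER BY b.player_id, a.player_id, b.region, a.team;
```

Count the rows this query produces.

6

LEFT JOIN keeps every row from `players`; unmatched rows get NULL for `games`'s columns.
Matching on a.player_id = b.player_id AND a.region = b.region. A NULL in a compared column never satisfies the condition.
- player_id=NULL, region=NU: no b row matches, row kept with b columns NULL.
- player_id=6, region=NU: 2 matching b row(s), so 2 row(s) emitted.
- player_id=7, region=KW: no b row matches, row kept with b columns NULL.
- player_id=6, region=KW: no b row matches, row kept with b columns NULL.
- player_id=6, region=KW: no b row matches, row kept with b columns NULL.
Total: 2 matched + 4 padded = 6 rows.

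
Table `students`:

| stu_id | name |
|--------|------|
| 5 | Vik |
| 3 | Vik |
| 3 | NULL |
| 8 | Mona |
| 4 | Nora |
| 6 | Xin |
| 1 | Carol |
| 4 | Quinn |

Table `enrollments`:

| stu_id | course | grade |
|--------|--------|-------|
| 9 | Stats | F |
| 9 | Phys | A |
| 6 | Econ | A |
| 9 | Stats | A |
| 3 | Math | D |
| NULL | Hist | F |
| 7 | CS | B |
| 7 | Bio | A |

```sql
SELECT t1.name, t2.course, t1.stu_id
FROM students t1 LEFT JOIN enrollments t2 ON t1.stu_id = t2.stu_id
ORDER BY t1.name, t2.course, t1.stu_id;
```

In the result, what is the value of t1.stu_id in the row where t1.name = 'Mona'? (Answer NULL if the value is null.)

8

LEFT JOIN keeps every row from `students`; unmatched rows get NULL for `enrollments`'s columns.
Matching on t1.stu_id = t2.stu_id. A NULL in a compared column never satisfies the condition.
Matched pairs: 3; unmatched t1 rows kept: 5.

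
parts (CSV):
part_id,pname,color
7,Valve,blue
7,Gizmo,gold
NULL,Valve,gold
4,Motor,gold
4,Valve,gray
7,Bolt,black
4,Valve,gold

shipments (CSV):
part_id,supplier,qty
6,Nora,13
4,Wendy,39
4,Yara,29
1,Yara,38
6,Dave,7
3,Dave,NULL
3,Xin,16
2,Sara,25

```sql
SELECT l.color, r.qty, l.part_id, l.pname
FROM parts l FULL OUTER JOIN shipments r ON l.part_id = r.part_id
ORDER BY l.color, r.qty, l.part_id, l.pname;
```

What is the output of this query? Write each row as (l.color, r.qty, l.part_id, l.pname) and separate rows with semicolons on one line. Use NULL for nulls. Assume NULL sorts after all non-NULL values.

FULL OUTER JOIN keeps every row from both sides; unmatched rows get NULL for the other side's columns.
Matching on l.part_id = r.part_id. A NULL in a compared column never satisfies the condition.
Matched pairs: 6; unmatched l rows kept: 4; unmatched r rows kept: 6.

(black, NULL, 7, Bolt); (blue, NULL, 7, Valve); (gold, 29, 4, Motor); (gold, 29, 4, Valve); (gold, 39, 4, Motor); (gold, 39, 4, Valve); (gold, NULL, 7, Gizmo); (gold, NULL, NULL, Valve); (gray, 29, 4, Valve); (gray, 39, 4, Valve); (NULL, 7, NULL, NULL); (NULL, 13, NULL, NULL); (NULL, 16, NULL, NULL); (NULL, 25, NULL, NULL); (NULL, 38, NULL, NULL); (NULL, NULL, NULL, NULL)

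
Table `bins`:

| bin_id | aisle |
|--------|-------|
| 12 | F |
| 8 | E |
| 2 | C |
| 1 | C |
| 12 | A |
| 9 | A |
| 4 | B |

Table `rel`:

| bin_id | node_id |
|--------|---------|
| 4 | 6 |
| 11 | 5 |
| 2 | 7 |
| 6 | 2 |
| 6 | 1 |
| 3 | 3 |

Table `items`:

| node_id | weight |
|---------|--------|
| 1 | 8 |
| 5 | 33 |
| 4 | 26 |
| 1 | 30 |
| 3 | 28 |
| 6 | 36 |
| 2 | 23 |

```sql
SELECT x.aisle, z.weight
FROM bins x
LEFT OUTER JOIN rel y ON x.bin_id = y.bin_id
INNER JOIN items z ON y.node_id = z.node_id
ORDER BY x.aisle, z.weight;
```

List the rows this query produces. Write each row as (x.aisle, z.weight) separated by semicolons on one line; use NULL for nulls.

(B, 36)

Joins associate left-to-right: bins LEFT JOIN rel on bin_id gives 7 intermediate row(s).
Then INNER JOIN `items z` on node_id: keep only rows whose y.node_id appears in z.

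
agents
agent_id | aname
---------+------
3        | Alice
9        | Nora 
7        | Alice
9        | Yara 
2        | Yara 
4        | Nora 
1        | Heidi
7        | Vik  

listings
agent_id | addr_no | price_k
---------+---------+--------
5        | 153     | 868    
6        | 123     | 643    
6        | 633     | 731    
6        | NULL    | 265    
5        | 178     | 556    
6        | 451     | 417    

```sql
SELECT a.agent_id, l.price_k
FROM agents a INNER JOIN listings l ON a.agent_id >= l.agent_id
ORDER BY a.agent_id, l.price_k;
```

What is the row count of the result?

24

INNER JOIN keeps only pairs where the ON condition holds.
Matching on a.agent_id >= l.agent_id.
Matched pairs: 24.
Total: 24 rows.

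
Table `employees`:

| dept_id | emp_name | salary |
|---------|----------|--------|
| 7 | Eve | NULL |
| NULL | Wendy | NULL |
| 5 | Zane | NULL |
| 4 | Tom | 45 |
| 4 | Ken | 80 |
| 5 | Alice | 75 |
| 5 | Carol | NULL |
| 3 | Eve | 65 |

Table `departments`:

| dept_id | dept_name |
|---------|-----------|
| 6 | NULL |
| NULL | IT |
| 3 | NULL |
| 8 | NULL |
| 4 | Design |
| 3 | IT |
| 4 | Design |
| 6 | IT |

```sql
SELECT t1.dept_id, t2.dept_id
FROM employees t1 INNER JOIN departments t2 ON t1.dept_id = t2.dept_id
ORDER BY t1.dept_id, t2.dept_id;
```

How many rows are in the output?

INNER JOIN keeps only pairs where the ON condition holds.
Matching on t1.dept_id = t2.dept_id. A NULL in a compared column never satisfies the condition.
Matched pairs: 6.
Total: 6 rows.

6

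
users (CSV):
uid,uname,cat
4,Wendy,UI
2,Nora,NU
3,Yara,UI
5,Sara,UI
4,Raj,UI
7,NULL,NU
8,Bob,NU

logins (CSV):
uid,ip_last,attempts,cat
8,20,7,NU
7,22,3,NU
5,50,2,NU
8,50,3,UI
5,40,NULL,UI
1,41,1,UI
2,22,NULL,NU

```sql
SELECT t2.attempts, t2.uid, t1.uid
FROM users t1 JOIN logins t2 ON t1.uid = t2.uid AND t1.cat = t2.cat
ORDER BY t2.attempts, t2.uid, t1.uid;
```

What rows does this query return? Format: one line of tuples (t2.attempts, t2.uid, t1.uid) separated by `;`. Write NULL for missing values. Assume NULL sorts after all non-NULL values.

(3, 7, 7); (7, 8, 8); (NULL, 2, 2); (NULL, 5, 5)

INNER JOIN keeps only pairs where the ON condition holds.
Matching on t1.uid = t2.uid AND t1.cat = t2.cat.
- t1 (uid=4, cat=UI) has no partner → excluded.
- t1 (uid=2, cat=NU) pairs with 1 row(s) of t2.
- t1 (uid=3, cat=UI) has no partner → excluded.
- t1 (uid=5, cat=UI) pairs with 1 row(s) of t2.
- t1 (uid=4, cat=UI) has no partner → excluded.
- t1 (uid=7, cat=NU) pairs with 1 row(s) of t2.
- t1 (uid=8, cat=NU) pairs with 1 row(s) of t2.
After projecting and ordering:
t2.attempts | t2.uid | t1.uid
3 | 7 | 7
7 | 8 | 8
NULL | 2 | 2
NULL | 5 | 5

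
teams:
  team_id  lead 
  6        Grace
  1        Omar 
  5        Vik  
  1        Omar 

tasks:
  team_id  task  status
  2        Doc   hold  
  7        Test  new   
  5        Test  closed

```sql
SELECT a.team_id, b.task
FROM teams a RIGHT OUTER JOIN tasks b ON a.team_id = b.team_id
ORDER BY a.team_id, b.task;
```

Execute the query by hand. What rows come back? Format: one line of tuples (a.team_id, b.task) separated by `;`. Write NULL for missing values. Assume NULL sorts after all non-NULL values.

(5, Test); (NULL, Doc); (NULL, Test)

RIGHT JOIN keeps every row from `tasks`; unmatched rows get NULL for `teams`'s columns.
Matching on a.team_id = b.team_id.
- a[0] team_id=6 → no match.
- a[1] team_id=1 → no match.
- a[2] team_id=5 → 1 match(es) in b → 1 row(s).
- a[3] team_id=1 → no match.
- 2 row(s) from b found no a partner → padded with NULL.
After projecting and ordering:
a.team_id | b.task
5 | Test
NULL | Doc
NULL | Test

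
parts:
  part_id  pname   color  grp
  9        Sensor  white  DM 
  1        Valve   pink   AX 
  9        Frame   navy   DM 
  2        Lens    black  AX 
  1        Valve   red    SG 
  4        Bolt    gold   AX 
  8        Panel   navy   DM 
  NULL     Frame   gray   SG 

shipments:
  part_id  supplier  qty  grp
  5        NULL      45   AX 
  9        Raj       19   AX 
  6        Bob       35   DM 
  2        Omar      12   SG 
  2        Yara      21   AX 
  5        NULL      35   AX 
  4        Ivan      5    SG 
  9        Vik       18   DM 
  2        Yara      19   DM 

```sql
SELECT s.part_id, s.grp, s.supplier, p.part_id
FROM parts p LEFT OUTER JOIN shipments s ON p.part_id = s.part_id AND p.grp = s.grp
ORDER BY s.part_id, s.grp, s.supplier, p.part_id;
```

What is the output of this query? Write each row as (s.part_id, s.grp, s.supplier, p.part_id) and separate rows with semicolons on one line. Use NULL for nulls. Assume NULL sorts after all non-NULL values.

LEFT JOIN keeps every row from `parts`; unmatched rows get NULL for `shipments`'s columns.
Matching on p.part_id = s.part_id AND p.grp = s.grp. A NULL in a compared column never satisfies the condition.
- p (part_id=9, grp=DM) pairs with 1 row(s) of s.
- p (part_id=1, grp=AX) has no partner → padded with NULL.
- p (part_id=9, grp=DM) pairs with 1 row(s) of s.
- p (part_id=2, grp=AX) pairs with 1 row(s) of s.
- p (part_id=1, grp=SG) has no partner → padded with NULL.
- p (part_id=4, grp=AX) has no partner → padded with NULL.
- p (part_id=8, grp=DM) has no partner → padded with NULL.
- p (part_id=NULL, grp=SG) has no partner → padded with NULL.
After projecting and ordering:
s.part_id | s.grp | s.supplier | p.part_id
2 | AX | Yara | 2
9 | DM | Vik | 9
9 | DM | Vik | 9
NULL | NULL | NULL | 1
NULL | NULL | NULL | 1
NULL | NULL | NULL | 4
NULL | NULL | NULL | 8
NULL | NULL | NULL | NULL

(2, AX, Yara, 2); (9, DM, Vik, 9); (9, DM, Vik, 9); (NULL, NULL, NULL, 1); (NULL, NULL, NULL, 1); (NULL, NULL, NULL, 4); (NULL, NULL, NULL, 8); (NULL, NULL, NULL, NULL)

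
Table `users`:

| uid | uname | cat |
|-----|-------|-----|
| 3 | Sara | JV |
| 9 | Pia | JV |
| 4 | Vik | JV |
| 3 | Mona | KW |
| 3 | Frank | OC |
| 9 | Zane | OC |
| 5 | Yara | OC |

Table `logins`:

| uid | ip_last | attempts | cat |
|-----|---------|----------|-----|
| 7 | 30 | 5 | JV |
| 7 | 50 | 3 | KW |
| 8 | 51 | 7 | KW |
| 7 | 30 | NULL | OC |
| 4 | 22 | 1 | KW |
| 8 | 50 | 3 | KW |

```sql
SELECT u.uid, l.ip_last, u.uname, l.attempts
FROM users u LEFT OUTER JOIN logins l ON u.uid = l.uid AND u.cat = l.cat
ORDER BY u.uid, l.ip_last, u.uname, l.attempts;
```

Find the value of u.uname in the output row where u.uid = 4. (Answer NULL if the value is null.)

LEFT JOIN keeps every row from `users`; unmatched rows get NULL for `logins`'s columns.
Matching on u.uid = l.uid AND u.cat = l.cat.
- u (uid=3, cat=JV) has no partner → padded with NULL.
- u (uid=9, cat=JV) has no partner → padded with NULL.
- u (uid=4, cat=JV) has no partner → padded with NULL.
- u (uid=3, cat=KW) has no partner → padded with NULL.
- u (uid=3, cat=OC) has no partner → padded with NULL.
- u (uid=9, cat=OC) has no partner → padded with NULL.
- u (uid=5, cat=OC) has no partner → padded with NULL.

Vik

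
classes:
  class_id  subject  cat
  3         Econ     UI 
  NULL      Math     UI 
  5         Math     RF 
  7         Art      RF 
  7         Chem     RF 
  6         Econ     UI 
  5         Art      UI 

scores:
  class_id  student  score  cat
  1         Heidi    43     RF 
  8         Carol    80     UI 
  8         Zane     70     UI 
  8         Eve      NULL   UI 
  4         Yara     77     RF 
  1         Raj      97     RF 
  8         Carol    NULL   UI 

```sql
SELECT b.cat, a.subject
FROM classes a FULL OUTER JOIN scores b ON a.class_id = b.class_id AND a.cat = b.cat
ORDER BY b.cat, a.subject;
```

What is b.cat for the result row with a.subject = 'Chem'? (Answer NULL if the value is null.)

FULL OUTER JOIN keeps every row from both sides; unmatched rows get NULL for the other side's columns.
Matching on a.class_id = b.class_id AND a.cat = b.cat. A NULL in a compared column never satisfies the condition.
- a[0] class_id=3, cat=UI → no match; kept with NULLs on the b side.
- a[1] class_id=NULL, cat=UI → no match; kept with NULLs on the b side.
- a[2] class_id=5, cat=RF → no match; kept with NULLs on the b side.
- a[3] class_id=7, cat=RF → no match; kept with NULLs on the b side.
- a[4] class_id=7, cat=RF → no match; kept with NULLs on the b side.
- a[5] class_id=6, cat=UI → no match; kept with NULLs on the b side.
- a[6] class_id=5, cat=UI → no match; kept with NULLs on the b side.
- 7 b row(s) had no a match → kept, a columns NULL.

NULL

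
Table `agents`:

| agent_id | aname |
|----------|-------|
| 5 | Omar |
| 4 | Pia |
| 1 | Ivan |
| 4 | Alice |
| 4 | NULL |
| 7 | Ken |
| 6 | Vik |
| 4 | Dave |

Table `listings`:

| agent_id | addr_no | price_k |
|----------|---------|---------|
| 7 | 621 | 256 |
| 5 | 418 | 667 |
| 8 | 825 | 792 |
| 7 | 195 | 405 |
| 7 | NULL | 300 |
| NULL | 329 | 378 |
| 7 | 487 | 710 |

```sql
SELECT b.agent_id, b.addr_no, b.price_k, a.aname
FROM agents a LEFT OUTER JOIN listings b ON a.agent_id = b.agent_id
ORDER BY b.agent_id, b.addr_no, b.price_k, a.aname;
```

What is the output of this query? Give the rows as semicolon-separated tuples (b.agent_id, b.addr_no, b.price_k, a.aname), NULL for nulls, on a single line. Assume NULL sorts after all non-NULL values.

(5, 418, 667, Omar); (7, 195, 405, Ken); (7, 487, 710, Ken); (7, 621, 256, Ken); (7, NULL, 300, Ken); (NULL, NULL, NULL, Alice); (NULL, NULL, NULL, Dave); (NULL, NULL, NULL, Ivan); (NULL, NULL, NULL, Pia); (NULL, NULL, NULL, Vik); (NULL, NULL, NULL, NULL)

LEFT JOIN keeps every row from `agents`; unmatched rows get NULL for `listings`'s columns.
Matching on a.agent_id = b.agent_id. A NULL in a compared column never satisfies the condition.
- a[0] agent_id=5 → 1 match(es) in b → 1 row(s).
- a[1] agent_id=4 → no match; kept with NULLs on the b side.
- a[2] agent_id=1 → no match; kept with NULLs on the b side.
- a[3] agent_id=4 → no match; kept with NULLs on the b side.
- a[4] agent_id=4 → no match; kept with NULLs on the b side.
- a[5] agent_id=7 → 4 match(es) in b → 4 row(s).
- a[6] agent_id=6 → no match; kept with NULLs on the b side.
- a[7] agent_id=4 → no match; kept with NULLs on the b side.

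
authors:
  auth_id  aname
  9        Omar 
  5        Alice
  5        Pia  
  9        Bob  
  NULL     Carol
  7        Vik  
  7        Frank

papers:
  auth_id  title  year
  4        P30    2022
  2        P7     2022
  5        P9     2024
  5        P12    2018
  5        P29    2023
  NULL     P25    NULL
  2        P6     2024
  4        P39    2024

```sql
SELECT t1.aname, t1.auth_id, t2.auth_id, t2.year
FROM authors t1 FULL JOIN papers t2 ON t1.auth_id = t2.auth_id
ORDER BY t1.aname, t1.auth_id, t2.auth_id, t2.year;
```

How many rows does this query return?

16

FULL OUTER JOIN keeps every row from both sides; unmatched rows get NULL for the other side's columns.
Matching on t1.auth_id = t2.auth_id. A NULL in a compared column never satisfies the condition.
- t1 (auth_id=9) has no partner → padded with NULL.
- t1 (auth_id=5) pairs with 3 row(s) of t2.
- t1 (auth_id=5) pairs with 3 row(s) of t2.
- t1 (auth_id=9) has no partner → padded with NULL.
- t1 (auth_id=NULL) has no partner → padded with NULL.
- t1 (auth_id=7) has no partner → padded with NULL.
- t1 (auth_id=7) has no partner → padded with NULL.
- 5 t2 row(s) had no t1 match → kept, t1 columns NULL.
Total: 6 matched + 10 padded = 16 rows.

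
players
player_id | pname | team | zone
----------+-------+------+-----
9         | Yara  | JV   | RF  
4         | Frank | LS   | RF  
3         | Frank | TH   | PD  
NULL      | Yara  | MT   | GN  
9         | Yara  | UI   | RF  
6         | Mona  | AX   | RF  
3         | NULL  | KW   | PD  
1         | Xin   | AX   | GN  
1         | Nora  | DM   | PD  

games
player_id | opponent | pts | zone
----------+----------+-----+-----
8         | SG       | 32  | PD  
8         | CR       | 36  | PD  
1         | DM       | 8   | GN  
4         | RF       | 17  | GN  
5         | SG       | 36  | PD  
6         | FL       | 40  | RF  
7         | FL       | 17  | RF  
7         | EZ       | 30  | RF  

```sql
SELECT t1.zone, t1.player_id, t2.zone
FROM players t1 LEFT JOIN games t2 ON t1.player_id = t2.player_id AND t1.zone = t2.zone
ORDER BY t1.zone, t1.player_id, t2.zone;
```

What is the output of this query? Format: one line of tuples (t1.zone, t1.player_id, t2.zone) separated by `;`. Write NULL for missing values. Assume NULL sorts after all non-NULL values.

LEFT JOIN keeps every row from `players`; unmatched rows get NULL for `games`'s columns.
Matching on t1.player_id = t2.player_id AND t1.zone = t2.zone. A NULL in a compared column never satisfies the condition.
- t1 row (player_id=9, zone=RF): no match → kept, t2 columns NULL.
- t1 row (player_id=4, zone=RF): no match → kept, t2 columns NULL.
- t1 row (player_id=3, zone=PD): no match → kept, t2 columns NULL.
- t1 row (player_id=NULL, zone=GN): no match → kept, t2 columns NULL.
- t1 row (player_id=9, zone=RF): no match → kept, t2 columns NULL.
- t1 row (player_id=6, zone=RF): matches 1 t2 row(s) → 1 output row(s).
- t1 row (player_id=3, zone=PD): no match → kept, t2 columns NULL.
- t1 row (player_id=1, zone=GN): matches 1 t2 row(s) → 1 output row(s).
- t1 row (player_id=1, zone=PD): no match → kept, t2 columns NULL.
After projecting and ordering:
t1.zone | t1.player_id | t2.zone
GN | 1 | GN
GN | NULL | NULL
PD | 1 | NULL
PD | 3 | NULL
PD | 3 | NULL
RF | 4 | NULL
RF | 6 | RF
RF | 9 | NULL
RF | 9 | NULL

(GN, 1, GN); (GN, NULL, NULL); (PD, 1, NULL); (PD, 3, NULL); (PD, 3, NULL); (RF, 4, NULL); (RF, 6, RF); (RF, 9, NULL); (RF, 9, NULL)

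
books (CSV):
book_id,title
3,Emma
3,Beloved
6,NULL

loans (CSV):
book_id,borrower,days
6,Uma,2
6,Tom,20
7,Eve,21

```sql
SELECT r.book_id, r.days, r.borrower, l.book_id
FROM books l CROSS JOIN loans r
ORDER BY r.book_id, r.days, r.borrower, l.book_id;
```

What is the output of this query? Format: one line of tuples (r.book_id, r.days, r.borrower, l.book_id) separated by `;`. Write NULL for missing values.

(6, 2, Uma, 3); (6, 2, Uma, 3); (6, 2, Uma, 6); (6, 20, Tom, 3); (6, 20, Tom, 3); (6, 20, Tom, 6); (7, 21, Eve, 3); (7, 21, Eve, 3); (7, 21, Eve, 6)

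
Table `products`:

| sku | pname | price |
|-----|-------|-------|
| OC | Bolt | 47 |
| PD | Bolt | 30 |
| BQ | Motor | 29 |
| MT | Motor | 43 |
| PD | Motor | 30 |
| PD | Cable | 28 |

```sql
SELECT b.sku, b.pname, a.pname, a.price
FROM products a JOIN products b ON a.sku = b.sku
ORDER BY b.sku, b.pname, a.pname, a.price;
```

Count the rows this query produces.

INNER JOIN keeps only pairs where the ON condition holds.
Matching on a.sku = b.sku.
- a[0] sku=OC → 1 match(es) in b → 1 row(s).
- a[1] sku=PD → 3 match(es) in b → 3 row(s).
- a[2] sku=BQ → 1 match(es) in b → 1 row(s).
- a[3] sku=MT → 1 match(es) in b → 1 row(s).
- a[4] sku=PD → 3 match(es) in b → 3 row(s).
- a[5] sku=PD → 3 match(es) in b → 3 row(s).
Total: 12 rows.

12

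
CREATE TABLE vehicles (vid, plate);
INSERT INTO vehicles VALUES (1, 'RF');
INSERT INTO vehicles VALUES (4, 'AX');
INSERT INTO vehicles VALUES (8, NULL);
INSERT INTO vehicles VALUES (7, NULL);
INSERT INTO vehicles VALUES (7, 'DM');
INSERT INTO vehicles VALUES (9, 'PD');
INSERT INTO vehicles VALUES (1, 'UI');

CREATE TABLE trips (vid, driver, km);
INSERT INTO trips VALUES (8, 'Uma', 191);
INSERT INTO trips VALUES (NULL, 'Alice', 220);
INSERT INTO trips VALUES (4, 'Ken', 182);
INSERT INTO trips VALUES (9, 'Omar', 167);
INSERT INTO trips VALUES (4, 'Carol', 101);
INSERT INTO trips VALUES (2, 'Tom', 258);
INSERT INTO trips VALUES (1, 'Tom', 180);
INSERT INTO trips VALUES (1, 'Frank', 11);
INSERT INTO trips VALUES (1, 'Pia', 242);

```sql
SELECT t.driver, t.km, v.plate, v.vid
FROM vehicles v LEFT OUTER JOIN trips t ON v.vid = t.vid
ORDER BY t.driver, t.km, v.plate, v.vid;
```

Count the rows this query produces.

LEFT JOIN keeps every row from `vehicles`; unmatched rows get NULL for `trips`'s columns.
Matching on v.vid = t.vid. A NULL in a compared column never satisfies the condition.
Matched pairs: 10; unmatched v rows kept: 2.
Total: 10 matched + 2 padded = 12 rows.

12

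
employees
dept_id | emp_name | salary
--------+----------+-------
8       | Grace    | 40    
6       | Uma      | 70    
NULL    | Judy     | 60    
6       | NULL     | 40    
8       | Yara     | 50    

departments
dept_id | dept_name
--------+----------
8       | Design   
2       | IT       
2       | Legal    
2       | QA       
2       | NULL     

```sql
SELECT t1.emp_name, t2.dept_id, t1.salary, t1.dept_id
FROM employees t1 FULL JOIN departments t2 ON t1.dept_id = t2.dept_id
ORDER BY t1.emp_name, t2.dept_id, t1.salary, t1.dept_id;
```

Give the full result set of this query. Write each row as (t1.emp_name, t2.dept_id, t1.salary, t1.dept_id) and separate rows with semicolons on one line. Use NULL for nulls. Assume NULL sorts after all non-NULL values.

FULL OUTER JOIN keeps every row from both sides; unmatched rows get NULL for the other side's columns.
Matching on t1.dept_id = t2.dept_id. A NULL in a compared column never satisfies the condition.
- t1 row (dept_id=8): matches 1 t2 row(s) → 1 output row(s).
- t1 row (dept_id=6): no match → kept, t2 columns NULL.
- t1 row (dept_id=NULL): no match → kept, t2 columns NULL.
- t1 row (dept_id=6): no match → kept, t2 columns NULL.
- t1 row (dept_id=8): matches 1 t2 row(s) → 1 output row(s).
- plus 4 unmatched t2 row(s), each kept with NULL t1 columns.
After projecting and ordering:
t1.emp_name | t2.dept_id | t1.salary | t1.dept_id
Grace | 8 | 40 | 8
Judy | NULL | 60 | NULL
Uma | NULL | 70 | 6
Yara | 8 | 50 | 8
NULL | 2 | NULL | NULL
NULL | 2 | NULL | NULL
NULL | 2 | NULL | NULL
NULL | 2 | NULL | NULL
NULL | NULL | 40 | 6

(Grace, 8, 40, 8); (Judy, NULL, 60, NULL); (Uma, NULL, 70, 6); (Yara, 8, 50, 8); (NULL, 2, NULL, NULL); (NULL, 2, NULL, NULL); (NULL, 2, NULL, NULL); (NULL, 2, NULL, NULL); (NULL, NULL, 40, 6)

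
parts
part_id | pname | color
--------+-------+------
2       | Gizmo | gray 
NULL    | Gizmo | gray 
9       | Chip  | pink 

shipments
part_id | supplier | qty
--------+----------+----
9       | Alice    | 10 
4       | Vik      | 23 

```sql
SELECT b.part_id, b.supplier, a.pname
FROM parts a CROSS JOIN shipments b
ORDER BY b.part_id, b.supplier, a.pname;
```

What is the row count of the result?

6

CROSS JOIN pairs every row of `parts` with every row of `shipments`: 3 × 2 = 6 rows.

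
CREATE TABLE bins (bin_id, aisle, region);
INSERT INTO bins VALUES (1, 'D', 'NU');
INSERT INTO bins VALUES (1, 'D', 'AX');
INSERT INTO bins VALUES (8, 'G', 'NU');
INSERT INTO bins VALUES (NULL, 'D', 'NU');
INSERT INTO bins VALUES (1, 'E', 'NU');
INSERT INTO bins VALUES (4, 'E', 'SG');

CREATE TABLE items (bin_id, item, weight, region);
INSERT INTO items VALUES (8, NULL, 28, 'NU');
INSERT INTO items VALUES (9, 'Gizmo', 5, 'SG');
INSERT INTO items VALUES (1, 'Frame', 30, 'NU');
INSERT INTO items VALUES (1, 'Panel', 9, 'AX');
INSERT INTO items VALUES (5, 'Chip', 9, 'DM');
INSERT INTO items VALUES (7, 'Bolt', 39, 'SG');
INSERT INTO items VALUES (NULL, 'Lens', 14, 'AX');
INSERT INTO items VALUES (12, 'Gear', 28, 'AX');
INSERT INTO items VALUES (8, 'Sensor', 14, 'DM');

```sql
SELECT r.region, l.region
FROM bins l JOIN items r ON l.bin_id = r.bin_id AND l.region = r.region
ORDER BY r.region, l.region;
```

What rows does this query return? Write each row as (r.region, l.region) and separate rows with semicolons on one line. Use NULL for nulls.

(AX, AX); (NU, NU); (NU, NU); (NU, NU)

INNER JOIN keeps only pairs where the ON condition holds.
Matching on l.bin_id = r.bin_id AND l.region = r.region. A NULL in a compared column never satisfies the condition.
- l[0] bin_id=1, region=NU → 1 match(es) in r → 1 row(s).
- l[1] bin_id=1, region=AX → 1 match(es) in r → 1 row(s).
- l[2] bin_id=8, region=NU → 1 match(es) in r → 1 row(s).
- l[3] bin_id=NULL, region=NU → no match; dropped.
- l[4] bin_id=1, region=NU → 1 match(es) in r → 1 row(s).
- l[5] bin_id=4, region=SG → no match; dropped.
After projecting and ordering:
r.region | l.region
AX | AX
NU | NU
NU | NU
NU | NU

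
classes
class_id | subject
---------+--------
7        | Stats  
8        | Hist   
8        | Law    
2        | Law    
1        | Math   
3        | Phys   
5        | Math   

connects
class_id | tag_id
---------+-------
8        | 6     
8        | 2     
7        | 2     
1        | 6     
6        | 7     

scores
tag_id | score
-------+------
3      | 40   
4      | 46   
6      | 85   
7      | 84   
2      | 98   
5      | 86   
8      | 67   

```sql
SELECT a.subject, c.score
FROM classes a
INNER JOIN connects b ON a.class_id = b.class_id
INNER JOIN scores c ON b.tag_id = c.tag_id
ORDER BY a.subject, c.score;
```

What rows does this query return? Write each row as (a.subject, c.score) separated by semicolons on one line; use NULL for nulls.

Evaluate left to right. First `classes a INNER JOIN connects b` on class_id: 6 row(s).
Then INNER JOIN `scores c` on tag_id: keep only rows whose b.tag_id appears in c.

(Hist, 85); (Hist, 98); (Law, 85); (Law, 98); (Math, 85); (Stats, 98)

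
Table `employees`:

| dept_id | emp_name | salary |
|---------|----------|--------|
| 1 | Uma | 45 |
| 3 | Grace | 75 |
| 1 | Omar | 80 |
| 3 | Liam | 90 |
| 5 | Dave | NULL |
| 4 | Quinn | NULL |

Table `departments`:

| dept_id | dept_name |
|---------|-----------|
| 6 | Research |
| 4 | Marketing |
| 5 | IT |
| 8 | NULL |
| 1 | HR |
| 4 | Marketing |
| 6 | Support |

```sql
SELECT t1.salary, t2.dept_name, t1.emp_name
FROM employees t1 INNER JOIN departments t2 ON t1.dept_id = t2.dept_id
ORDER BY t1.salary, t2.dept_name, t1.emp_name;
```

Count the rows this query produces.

INNER JOIN keeps only pairs where the ON condition holds.
Matching on t1.dept_id = t2.dept_id.
- t1 row (dept_id=1): matches 1 t2 row(s) → 1 output row(s).
- t1 row (dept_id=3): no match → dropped.
- t1 row (dept_id=1): matches 1 t2 row(s) → 1 output row(s).
- t1 row (dept_id=3): no match → dropped.
- t1 row (dept_id=5): matches 1 t2 row(s) → 1 output row(s).
- t1 row (dept_id=4): matches 2 t2 row(s) → 2 output row(s).
Total: 5 rows.

5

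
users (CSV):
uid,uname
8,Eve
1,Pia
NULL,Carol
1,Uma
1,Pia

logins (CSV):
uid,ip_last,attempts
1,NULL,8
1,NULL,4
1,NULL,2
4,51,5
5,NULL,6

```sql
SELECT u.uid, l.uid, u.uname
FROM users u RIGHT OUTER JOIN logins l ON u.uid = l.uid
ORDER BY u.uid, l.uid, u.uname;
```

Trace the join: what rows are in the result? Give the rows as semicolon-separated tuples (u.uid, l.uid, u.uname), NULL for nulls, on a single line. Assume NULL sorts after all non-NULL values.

RIGHT JOIN keeps every row from `logins`; unmatched rows get NULL for `users`'s columns.
Matching on u.uid = l.uid. A NULL in a compared column never satisfies the condition.
Matched pairs: 9; unmatched l rows kept: 2.

(1, 1, Pia); (1, 1, Pia); (1, 1, Pia); (1, 1, Pia); (1, 1, Pia); (1, 1, Pia); (1, 1, Uma); (1, 1, Uma); (1, 1, Uma); (NULL, 4, NULL); (NULL, 5, NULL)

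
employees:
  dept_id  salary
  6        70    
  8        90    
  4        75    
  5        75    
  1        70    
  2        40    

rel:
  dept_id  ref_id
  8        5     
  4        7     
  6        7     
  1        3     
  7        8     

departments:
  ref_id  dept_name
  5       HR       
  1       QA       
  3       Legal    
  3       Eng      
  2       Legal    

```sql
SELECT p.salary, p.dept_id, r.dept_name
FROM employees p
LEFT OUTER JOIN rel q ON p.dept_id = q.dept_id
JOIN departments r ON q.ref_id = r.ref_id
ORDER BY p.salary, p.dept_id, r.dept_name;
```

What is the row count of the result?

Evaluate left to right. First `employees p LEFT JOIN rel q` on dept_id: 6 row(s).
Then INNER JOIN `departments r` on ref_id: keep only rows whose q.ref_id appears in r.
Result: 3 row(s).

3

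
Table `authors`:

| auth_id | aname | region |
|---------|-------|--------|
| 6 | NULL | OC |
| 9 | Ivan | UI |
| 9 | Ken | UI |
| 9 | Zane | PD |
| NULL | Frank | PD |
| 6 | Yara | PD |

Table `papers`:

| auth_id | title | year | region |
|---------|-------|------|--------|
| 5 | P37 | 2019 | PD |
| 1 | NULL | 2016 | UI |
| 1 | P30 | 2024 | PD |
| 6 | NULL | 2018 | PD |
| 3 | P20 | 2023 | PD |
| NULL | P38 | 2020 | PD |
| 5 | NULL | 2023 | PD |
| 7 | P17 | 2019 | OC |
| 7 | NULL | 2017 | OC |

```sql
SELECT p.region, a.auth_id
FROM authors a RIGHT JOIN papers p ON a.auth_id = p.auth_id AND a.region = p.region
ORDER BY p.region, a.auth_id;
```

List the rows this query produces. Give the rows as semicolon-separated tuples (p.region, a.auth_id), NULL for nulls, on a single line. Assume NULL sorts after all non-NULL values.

RIGHT JOIN keeps every row from `papers`; unmatched rows get NULL for `authors`'s columns.
Matching on a.auth_id = p.auth_id AND a.region = p.region. A NULL in a compared column never satisfies the condition.
- a (auth_id=6, region=OC) has no partner in p.
- a (auth_id=9, region=UI) has no partner in p.
- a (auth_id=9, region=UI) has no partner in p.
- a (auth_id=9, region=PD) has no partner in p.
- a (auth_id=NULL, region=PD) has no partner in p.
- a (auth_id=6, region=PD) pairs with 1 row(s) of p.
- 8 p row(s) had no a match → kept, a columns NULL.
After projecting and ordering:
p.region | a.auth_id
OC | NULL
OC | NULL
PD | 6
PD | NULL
PD | NULL
PD | NULL
PD | NULL
PD | NULL
UI | NULL

(OC, NULL); (OC, NULL); (PD, 6); (PD, NULL); (PD, NULL); (PD, NULL); (PD, NULL); (PD, NULL); (UI, NULL)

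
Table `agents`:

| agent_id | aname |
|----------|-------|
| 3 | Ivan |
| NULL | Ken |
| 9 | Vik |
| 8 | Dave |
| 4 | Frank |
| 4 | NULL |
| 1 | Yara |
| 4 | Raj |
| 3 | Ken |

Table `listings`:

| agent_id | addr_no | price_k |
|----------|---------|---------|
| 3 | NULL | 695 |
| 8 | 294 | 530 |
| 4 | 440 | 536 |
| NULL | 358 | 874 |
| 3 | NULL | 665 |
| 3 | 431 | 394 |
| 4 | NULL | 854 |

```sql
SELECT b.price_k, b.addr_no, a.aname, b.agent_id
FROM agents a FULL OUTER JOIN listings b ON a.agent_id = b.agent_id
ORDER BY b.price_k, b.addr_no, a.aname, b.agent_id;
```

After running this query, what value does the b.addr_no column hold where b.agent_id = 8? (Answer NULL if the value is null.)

FULL OUTER JOIN keeps every row from both sides; unmatched rows get NULL for the other side's columns.
Matching on a.agent_id = b.agent_id. A NULL in a compared column never satisfies the condition.
- a row (agent_id=3): matches 3 b row(s) → 3 output row(s).
- a row (agent_id=NULL): no match → kept, b columns NULL.
- a row (agent_id=9): no match → kept, b columns NULL.
- a row (agent_id=8): matches 1 b row(s) → 1 output row(s).
- a row (agent_id=4): matches 2 b row(s) → 2 output row(s).
- a row (agent_id=4): matches 2 b row(s) → 2 output row(s).
- a row (agent_id=1): no match → kept, b columns NULL.
- a row (agent_id=4): matches 2 b row(s) → 2 output row(s).
- a row (agent_id=3): matches 3 b row(s) → 3 output row(s).
- 1 row(s) from b found no a partner → padded with NULL.

294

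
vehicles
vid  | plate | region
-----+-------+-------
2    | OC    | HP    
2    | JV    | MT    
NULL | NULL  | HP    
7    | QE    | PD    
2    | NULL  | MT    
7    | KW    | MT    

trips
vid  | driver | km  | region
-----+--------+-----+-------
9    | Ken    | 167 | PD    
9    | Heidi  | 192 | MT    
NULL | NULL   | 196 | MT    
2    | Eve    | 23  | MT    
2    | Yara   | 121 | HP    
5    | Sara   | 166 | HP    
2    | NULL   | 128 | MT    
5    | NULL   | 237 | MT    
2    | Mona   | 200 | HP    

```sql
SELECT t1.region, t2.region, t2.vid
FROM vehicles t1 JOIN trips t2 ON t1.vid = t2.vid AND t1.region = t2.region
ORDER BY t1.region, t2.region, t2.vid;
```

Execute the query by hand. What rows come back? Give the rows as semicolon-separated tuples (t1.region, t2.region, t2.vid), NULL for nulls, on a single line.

INNER JOIN keeps only pairs where the ON condition holds.
Matching on t1.vid = t2.vid AND t1.region = t2.region. A NULL in a compared column never satisfies the condition.
Matched pairs: 6.

(HP, HP, 2); (HP, HP, 2); (MT, MT, 2); (MT, MT, 2); (MT, MT, 2); (MT, MT, 2)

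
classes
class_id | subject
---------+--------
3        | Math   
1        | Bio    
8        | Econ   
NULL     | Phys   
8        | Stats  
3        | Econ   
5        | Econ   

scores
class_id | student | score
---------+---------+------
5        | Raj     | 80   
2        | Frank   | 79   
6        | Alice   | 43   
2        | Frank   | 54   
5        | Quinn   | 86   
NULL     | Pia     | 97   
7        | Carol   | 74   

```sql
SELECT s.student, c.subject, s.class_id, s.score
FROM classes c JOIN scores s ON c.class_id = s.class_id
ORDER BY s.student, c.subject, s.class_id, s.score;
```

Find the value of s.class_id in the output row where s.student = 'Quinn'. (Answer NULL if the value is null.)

INNER JOIN keeps only pairs where the ON condition holds.
Matching on c.class_id = s.class_id. A NULL in a compared column never satisfies the condition.
Matched pairs: 2.

5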